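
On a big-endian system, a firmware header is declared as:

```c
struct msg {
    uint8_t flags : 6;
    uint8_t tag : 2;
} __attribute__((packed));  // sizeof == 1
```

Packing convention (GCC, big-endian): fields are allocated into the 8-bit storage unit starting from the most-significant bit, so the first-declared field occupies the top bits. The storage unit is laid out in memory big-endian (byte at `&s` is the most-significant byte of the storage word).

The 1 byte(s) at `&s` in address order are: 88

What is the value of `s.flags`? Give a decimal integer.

34

[0]=0x88 (big-endian) → word 0x88
flags:6 @ bit 2 → (0x88>>2)&0x3f = 0x22  ←
tag:2 @ bit 0 → (0x88>>0)&0x3 = 0x0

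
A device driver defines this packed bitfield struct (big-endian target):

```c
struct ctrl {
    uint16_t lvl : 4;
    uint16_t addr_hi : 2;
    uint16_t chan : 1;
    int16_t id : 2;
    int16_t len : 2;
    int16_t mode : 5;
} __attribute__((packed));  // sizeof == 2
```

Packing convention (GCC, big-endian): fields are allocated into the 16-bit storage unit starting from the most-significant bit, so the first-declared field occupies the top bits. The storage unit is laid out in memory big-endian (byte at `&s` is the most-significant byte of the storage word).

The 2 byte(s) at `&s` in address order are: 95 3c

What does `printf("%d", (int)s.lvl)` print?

[0]=0x95 [1]=0x3c (big-endian) → word 0x953c
lvl [12+:4] = (word>>12) & 0xf = 9  ←
addr_hi [10+:2] = (word>>10) & 0x3 = 1
chan [9+:1] = (word>>9) & 0x1 = 0
id [7+:2] = (word>>7) & 0x3 = 2
len [5+:2] = (word>>5) & 0x3 = 1
mode [0+:5] = (word>>0) & 0x1f = 28

9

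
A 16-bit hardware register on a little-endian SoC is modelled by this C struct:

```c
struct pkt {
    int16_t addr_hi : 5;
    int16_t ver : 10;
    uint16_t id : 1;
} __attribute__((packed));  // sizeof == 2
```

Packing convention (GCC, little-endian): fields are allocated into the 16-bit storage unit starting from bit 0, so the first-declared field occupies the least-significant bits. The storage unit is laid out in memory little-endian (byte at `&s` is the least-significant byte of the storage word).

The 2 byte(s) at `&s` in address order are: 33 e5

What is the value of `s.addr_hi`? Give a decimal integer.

[0]=0x33 [1]=0xe5 (little-endian) → word 0xe533
addr_hi:5 @ bit 0 → (0xe533>>0)&0x1f = 0x13  ←
ver:10 @ bit 5 → (0xe533>>5)&0x3ff = 0x329
id:1 @ bit 15 → (0xe533>>15)&0x1 = 0x1
addr_hi signed 5b, MSB=1: 19 - 32 = -13

-13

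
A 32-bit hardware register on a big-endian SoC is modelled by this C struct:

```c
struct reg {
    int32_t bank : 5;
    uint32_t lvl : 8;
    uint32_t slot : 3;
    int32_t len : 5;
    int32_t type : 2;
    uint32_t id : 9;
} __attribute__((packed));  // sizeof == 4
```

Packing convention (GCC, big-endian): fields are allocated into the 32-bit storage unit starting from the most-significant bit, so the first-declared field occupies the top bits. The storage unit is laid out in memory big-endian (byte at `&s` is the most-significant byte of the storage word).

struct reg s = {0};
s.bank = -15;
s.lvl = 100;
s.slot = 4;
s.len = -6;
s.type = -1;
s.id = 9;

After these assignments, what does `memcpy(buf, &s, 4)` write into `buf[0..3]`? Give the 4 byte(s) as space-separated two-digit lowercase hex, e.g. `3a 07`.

8b 24 d6 09

[27+:5] bank=-15 & 0x1f = 0x11; word=0x88000000
[19+:8] lvl=100 & 0xff = 0x64; word=0x8b200000
[16+:3] slot=4 & 0x7 = 0x4; word=0x8b240000
[11+:5] len=-6 & 0x1f = 0x1a; word=0x8b24d000
[9+:2] type=-1 & 0x3 = 0x3; word=0x8b24d600
[0+:9] id=9 & 0x1ff = 0x9; word=0x8b24d609
word = 0x8b24d609 → big-endian bytes:
  [0]=0x8b  [1]=0x24  [2]=0xd6  [3]=0x09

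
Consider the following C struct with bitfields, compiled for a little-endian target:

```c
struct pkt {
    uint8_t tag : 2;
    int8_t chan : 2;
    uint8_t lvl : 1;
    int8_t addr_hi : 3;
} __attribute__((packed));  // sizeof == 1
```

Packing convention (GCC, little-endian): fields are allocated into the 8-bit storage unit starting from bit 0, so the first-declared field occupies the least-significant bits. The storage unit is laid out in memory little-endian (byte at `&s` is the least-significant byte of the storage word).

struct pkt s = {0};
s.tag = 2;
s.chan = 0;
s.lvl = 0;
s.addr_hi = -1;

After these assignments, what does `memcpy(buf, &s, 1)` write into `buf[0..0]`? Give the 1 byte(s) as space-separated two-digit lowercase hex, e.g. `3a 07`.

e2

tag (2b) val=2 bits=0x2 at bit 0: 0x02
chan (2b) val=0 bits=0x0 at bit 2: 0x02
lvl (1b) val=0 bits=0x0 at bit 4: 0x02
addr_hi (3b) val=-1 bits=0x7 at bit 5: 0xe2
word = 0xe2 → little-endian bytes:
  [0]=0xe2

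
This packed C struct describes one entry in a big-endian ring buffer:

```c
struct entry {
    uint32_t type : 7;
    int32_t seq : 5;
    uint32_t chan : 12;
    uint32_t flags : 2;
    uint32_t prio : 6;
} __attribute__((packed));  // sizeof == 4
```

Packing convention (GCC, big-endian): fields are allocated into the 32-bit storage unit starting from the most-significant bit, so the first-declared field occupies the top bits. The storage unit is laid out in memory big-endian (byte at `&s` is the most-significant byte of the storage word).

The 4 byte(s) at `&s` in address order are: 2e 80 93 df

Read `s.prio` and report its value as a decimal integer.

31

[0]=0x2e [1]=0x80 [2]=0x93 [3]=0xdf (big-endian) → word 0x2e8093df
type:7 @ bit 25 → (0x2e8093df>>25)&0x7f = 0x17
seq:5 @ bit 20 → (0x2e8093df>>20)&0x1f = 0x8
chan:12 @ bit 8 → (0x2e8093df>>8)&0xfff = 0x93
flags:2 @ bit 6 → (0x2e8093df>>6)&0x3 = 0x3
prio:6 @ bit 0 → (0x2e8093df>>0)&0x3f = 0x1f  ←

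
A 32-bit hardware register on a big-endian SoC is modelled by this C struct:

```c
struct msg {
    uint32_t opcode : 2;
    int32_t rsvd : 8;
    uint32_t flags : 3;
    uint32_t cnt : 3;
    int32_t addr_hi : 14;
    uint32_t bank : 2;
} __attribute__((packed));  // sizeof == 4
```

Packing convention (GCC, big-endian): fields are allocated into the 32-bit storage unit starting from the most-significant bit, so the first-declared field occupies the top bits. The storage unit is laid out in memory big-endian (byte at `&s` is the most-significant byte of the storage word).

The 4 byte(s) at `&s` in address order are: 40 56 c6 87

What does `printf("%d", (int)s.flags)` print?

[0]=0x40 [1]=0x56 [2]=0xc6 [3]=0x87 (big-endian) → word 0x4056c687
opcode [30+:2] = (word>>30) & 0x3 = 1
rsvd [22+:8] = (word>>22) & 0xff = 1
flags [19+:3] = (word>>19) & 0x7 = 2  ←
cnt [16+:3] = (word>>16) & 0x7 = 6
addr_hi [2+:14] = (word>>2) & 0x3fff = 12705
bank [0+:2] = (word>>0) & 0x3 = 3

2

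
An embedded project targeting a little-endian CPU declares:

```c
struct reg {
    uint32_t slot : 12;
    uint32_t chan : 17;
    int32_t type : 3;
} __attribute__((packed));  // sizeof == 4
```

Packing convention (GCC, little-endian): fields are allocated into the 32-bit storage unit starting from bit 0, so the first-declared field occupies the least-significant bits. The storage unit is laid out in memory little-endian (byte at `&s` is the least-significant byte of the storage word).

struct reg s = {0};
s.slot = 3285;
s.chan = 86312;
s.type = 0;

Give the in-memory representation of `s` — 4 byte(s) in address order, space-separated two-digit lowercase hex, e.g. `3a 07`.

d5 8c 12 15

slot:12 = 3285 → 0xcd5 << 0 → word 0x00000cd5
chan:17 = 86312 → 0x15128 << 12 → word 0x15128cd5
type:3 = 0 → 0x0 << 29 → word 0x15128cd5
word = 0x15128cd5 → little-endian bytes:
  [0]=0xd5  [1]=0x8c  [2]=0x12  [3]=0x15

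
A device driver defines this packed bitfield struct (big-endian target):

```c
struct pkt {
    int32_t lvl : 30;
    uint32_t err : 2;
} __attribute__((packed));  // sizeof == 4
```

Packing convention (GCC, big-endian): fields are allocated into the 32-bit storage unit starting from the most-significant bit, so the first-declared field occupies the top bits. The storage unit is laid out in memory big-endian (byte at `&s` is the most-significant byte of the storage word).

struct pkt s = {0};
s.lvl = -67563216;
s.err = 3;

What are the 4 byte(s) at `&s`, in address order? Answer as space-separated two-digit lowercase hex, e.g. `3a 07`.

[2+:30] lvl=-67563216 & 0x3fffffff = 0x3bf91130; word=0xefe444c0
[0+:2] err=3 & 0x3 = 0x3; word=0xefe444c3
word = 0xefe444c3 → big-endian bytes:
  [0]=0xef  [1]=0xe4  [2]=0x44  [3]=0xc3

ef e4 44 c3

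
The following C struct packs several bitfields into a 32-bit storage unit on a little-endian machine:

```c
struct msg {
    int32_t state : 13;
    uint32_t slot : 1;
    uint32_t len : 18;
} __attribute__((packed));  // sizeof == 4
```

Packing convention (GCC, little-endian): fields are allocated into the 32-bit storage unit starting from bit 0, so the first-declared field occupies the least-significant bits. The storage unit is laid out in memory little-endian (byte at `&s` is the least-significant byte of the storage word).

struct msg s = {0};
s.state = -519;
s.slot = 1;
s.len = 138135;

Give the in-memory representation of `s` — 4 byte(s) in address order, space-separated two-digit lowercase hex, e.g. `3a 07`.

f9 fd e5 86

state (13b) val=-519 bits=0x1df9 at bit 0: 0x00001df9
slot (1b) val=1 bits=0x1 at bit 13: 0x00003df9
len (18b) val=138135 bits=0x21b97 at bit 14: 0x86e5fdf9
word = 0x86e5fdf9 → little-endian bytes:
  [0]=0xf9  [1]=0xfd  [2]=0xe5  [3]=0x86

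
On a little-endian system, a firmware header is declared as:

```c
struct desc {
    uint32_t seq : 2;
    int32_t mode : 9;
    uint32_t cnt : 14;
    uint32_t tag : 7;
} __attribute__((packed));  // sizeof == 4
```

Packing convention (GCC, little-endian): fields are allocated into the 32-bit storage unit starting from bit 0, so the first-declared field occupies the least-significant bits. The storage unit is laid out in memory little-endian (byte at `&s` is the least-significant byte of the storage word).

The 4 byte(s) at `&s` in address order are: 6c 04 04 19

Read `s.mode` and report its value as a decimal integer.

-229

[0]=0x6c [1]=0x04 [2]=0x04 [3]=0x19 (little-endian) → word 0x1904046c
seq [0+:2] = (word>>0) & 0x3 = 0
mode [2+:9] = (word>>2) & 0x1ff = 283  ←
cnt [11+:14] = (word>>11) & 0x3fff = 8320
tag [25+:7] = (word>>25) & 0x7f = 12
mode signed 9b, MSB=1: 283 - 512 = -229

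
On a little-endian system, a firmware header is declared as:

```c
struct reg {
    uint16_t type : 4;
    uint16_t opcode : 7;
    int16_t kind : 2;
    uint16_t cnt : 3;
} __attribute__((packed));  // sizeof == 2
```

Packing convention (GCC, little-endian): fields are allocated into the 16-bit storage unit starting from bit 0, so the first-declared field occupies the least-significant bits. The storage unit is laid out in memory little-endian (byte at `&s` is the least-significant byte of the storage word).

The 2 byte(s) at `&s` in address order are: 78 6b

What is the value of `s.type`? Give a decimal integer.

[0]=0x78 [1]=0x6b (little-endian) → word 0x6b78
type:4 @ bit 0 → (0x6b78>>0)&0xf = 0x8  ←
opcode:7 @ bit 4 → (0x6b78>>4)&0x7f = 0x37
kind:2 @ bit 11 → (0x6b78>>11)&0x3 = 0x1
cnt:3 @ bit 13 → (0x6b78>>13)&0x7 = 0x3

8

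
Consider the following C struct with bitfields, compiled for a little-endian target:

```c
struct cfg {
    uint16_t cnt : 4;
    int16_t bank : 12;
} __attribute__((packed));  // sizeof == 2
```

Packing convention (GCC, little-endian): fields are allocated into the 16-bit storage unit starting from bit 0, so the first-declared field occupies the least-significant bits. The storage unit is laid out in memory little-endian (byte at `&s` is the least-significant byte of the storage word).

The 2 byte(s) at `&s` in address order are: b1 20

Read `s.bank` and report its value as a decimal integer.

523

[0]=0xb1 [1]=0x20 (little-endian) → word 0x20b1
cnt:4 @ bit 0 → (0x20b1>>0)&0xf = 0x1
bank:12 @ bit 4 → (0x20b1>>4)&0xfff = 0x20b  ←
bank signed 12b, MSB=0: value = 523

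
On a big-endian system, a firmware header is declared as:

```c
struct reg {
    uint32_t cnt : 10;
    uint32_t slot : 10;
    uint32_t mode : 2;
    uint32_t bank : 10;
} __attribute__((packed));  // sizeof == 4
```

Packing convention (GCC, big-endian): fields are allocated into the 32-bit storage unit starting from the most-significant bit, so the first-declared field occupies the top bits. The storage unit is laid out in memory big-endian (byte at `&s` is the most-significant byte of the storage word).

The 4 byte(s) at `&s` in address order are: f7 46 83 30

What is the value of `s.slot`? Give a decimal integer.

104

[0]=0xf7 [1]=0x46 [2]=0x83 [3]=0x30 (big-endian) → word 0xf7468330
cnt:10 @ bit 22 → (0xf7468330>>22)&0x3ff = 0x3dd
slot:10 @ bit 12 → (0xf7468330>>12)&0x3ff = 0x68  ←
mode:2 @ bit 10 → (0xf7468330>>10)&0x3 = 0x0
bank:10 @ bit 0 → (0xf7468330>>0)&0x3ff = 0x330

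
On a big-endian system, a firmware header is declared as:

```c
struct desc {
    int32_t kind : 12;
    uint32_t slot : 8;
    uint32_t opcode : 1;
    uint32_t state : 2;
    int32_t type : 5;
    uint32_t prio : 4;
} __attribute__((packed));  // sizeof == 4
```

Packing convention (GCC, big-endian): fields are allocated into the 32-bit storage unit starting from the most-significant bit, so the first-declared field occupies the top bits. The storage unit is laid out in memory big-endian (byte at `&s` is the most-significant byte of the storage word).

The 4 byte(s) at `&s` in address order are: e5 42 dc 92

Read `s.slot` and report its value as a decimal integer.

45

[0]=0xe5 [1]=0x42 [2]=0xdc [3]=0x92 (big-endian) → word 0xe542dc92
kind:12 @ bit 20 → (0xe542dc92>>20)&0xfff = 0xe54
slot:8 @ bit 12 → (0xe542dc92>>12)&0xff = 0x2d  ←
opcode:1 @ bit 11 → (0xe542dc92>>11)&0x1 = 0x1
state:2 @ bit 9 → (0xe542dc92>>9)&0x3 = 0x2
type:5 @ bit 4 → (0xe542dc92>>4)&0x1f = 0x9
prio:4 @ bit 0 → (0xe542dc92>>0)&0xf = 0x2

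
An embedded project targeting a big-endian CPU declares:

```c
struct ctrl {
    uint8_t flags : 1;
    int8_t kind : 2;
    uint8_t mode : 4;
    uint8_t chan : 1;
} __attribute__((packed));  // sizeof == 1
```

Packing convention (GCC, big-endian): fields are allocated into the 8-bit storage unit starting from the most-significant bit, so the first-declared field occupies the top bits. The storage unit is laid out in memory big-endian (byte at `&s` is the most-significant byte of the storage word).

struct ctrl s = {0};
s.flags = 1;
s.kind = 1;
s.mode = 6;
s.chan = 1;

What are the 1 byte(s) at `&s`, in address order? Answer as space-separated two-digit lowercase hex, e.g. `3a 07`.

flags:1 = 1 → 0x1 << 7 → word 0x80
kind:2 = 1 → 0x1 << 5 → word 0xa0
mode:4 = 6 → 0x6 << 1 → word 0xac
chan:1 = 1 → 0x1 << 0 → word 0xad
word = 0xad → big-endian bytes:
  [0]=0xad

ad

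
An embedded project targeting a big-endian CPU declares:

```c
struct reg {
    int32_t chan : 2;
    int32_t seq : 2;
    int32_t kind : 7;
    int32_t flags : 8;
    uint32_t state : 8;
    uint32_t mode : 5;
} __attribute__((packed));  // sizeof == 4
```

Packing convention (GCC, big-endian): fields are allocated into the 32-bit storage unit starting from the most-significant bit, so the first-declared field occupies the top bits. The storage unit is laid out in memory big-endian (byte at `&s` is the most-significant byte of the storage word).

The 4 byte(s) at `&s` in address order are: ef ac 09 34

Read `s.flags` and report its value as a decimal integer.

96

[0]=0xef [1]=0xac [2]=0x09 [3]=0x34 (big-endian) → word 0xefac0934
chan:2 @ bit 30 → (0xefac0934>>30)&0x3 = 0x3
seq:2 @ bit 28 → (0xefac0934>>28)&0x3 = 0x2
kind:7 @ bit 21 → (0xefac0934>>21)&0x7f = 0x7d
flags:8 @ bit 13 → (0xefac0934>>13)&0xff = 0x60  ←
state:8 @ bit 5 → (0xefac0934>>5)&0xff = 0x49
mode:5 @ bit 0 → (0xefac0934>>0)&0x1f = 0x14
flags signed 8b, MSB=0: value = 96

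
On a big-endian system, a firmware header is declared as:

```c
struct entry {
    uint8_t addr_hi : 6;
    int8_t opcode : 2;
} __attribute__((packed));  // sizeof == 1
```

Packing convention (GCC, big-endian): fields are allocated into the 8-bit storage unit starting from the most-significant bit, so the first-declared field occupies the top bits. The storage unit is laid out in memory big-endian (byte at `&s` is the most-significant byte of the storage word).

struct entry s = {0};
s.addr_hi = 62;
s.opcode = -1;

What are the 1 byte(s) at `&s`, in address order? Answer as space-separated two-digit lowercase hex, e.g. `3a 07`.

addr_hi:6 = 62 → 0x3e << 2 → word 0xf8
opcode:2 = -1 → 0x3 << 0 → word 0xfb
word = 0xfb → big-endian bytes:
  [0]=0xfb

fb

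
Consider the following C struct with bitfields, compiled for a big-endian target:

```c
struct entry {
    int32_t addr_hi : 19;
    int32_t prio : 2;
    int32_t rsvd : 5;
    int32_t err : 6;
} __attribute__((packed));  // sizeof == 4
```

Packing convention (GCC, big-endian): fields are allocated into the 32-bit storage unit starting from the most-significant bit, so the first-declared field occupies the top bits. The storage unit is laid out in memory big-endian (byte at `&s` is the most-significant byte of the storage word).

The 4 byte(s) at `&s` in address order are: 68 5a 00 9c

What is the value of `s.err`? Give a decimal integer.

28

[0]=0x68 [1]=0x5a [2]=0x00 [3]=0x9c (big-endian) → word 0x685a009c
addr_hi:19 @ bit 13 → (0x685a009c>>13)&0x7ffff = 0x342d0
prio:2 @ bit 11 → (0x685a009c>>11)&0x3 = 0x0
rsvd:5 @ bit 6 → (0x685a009c>>6)&0x1f = 0x2
err:6 @ bit 0 → (0x685a009c>>0)&0x3f = 0x1c  ←
err signed 6b, MSB=0: value = 28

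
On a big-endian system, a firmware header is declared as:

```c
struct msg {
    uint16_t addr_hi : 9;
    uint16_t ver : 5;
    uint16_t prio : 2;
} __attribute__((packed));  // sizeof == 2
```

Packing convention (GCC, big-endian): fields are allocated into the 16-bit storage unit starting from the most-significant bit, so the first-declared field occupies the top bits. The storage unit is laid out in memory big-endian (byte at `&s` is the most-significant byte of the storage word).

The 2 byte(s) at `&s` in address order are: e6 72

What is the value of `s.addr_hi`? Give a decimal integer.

460

[0]=0xe6 [1]=0x72 (big-endian) → word 0xe672
addr_hi [7+:9] = (word>>7) & 0x1ff = 460  ←
ver [2+:5] = (word>>2) & 0x1f = 28
prio [0+:2] = (word>>0) & 0x3 = 2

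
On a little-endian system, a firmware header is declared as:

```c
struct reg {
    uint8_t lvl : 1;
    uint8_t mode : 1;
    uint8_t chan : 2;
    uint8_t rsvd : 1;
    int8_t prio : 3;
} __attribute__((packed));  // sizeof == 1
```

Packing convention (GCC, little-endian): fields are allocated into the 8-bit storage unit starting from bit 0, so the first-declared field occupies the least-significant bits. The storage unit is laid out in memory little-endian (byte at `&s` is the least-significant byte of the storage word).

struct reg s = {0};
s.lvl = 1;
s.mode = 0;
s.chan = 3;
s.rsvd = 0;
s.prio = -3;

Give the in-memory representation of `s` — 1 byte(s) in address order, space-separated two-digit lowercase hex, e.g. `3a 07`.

ad

lvl:1 = 1 → 0x1 << 0 → word 0x01
mode:1 = 0 → 0x0 << 1 → word 0x01
chan:2 = 3 → 0x3 << 2 → word 0x0d
rsvd:1 = 0 → 0x0 << 4 → word 0x0d
prio:3 = -3 → 0x5 << 5 → word 0xad
word = 0xad → little-endian bytes:
  [0]=0xad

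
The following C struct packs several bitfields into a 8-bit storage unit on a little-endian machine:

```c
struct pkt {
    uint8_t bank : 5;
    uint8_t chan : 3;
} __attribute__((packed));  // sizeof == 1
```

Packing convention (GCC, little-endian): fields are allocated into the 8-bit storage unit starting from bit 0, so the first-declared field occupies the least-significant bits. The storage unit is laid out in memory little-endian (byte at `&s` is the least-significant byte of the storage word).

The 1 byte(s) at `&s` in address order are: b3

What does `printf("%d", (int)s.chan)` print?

[0]=0xb3 (little-endian) → word 0xb3
bank:5 @ bit 0 → (0xb3>>0)&0x1f = 0x13
chan:3 @ bit 5 → (0xb3>>5)&0x7 = 0x5  ←

5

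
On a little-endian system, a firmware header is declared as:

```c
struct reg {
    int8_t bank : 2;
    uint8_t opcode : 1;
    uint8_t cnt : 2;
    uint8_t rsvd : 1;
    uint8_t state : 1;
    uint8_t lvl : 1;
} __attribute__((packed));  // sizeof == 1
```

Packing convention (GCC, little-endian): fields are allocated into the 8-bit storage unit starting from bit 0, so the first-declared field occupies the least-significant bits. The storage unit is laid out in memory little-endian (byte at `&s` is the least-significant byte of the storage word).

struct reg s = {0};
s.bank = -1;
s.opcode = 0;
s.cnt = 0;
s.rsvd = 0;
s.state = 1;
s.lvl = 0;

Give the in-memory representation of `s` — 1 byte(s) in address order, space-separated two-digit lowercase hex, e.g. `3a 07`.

[0+:2] bank=-1 & 0x3 = 0x3; word=0x03
[2+:1] opcode=0 & 0x1 = 0x0; word=0x03
[3+:2] cnt=0 & 0x3 = 0x0; word=0x03
[5+:1] rsvd=0 & 0x1 = 0x0; word=0x03
[6+:1] state=1 & 0x1 = 0x1; word=0x43
[7+:1] lvl=0 & 0x1 = 0x0; word=0x43
word = 0x43 → little-endian bytes:
  [0]=0x43

43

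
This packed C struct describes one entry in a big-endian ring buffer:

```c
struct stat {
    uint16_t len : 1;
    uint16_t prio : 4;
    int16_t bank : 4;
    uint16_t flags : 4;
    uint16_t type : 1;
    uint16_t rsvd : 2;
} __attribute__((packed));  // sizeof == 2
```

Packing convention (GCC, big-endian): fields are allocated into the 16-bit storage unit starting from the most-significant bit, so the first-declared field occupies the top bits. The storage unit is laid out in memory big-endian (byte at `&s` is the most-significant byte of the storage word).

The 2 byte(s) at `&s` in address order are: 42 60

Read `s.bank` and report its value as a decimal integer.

4

[0]=0x42 [1]=0x60 (big-endian) → word 0x4260
len [15+:1] = (word>>15) & 0x1 = 0
prio [11+:4] = (word>>11) & 0xf = 8
bank [7+:4] = (word>>7) & 0xf = 4  ←
flags [3+:4] = (word>>3) & 0xf = 12
type [2+:1] = (word>>2) & 0x1 = 0
rsvd [0+:2] = (word>>0) & 0x3 = 0
bank signed 4b, MSB=0: value = 4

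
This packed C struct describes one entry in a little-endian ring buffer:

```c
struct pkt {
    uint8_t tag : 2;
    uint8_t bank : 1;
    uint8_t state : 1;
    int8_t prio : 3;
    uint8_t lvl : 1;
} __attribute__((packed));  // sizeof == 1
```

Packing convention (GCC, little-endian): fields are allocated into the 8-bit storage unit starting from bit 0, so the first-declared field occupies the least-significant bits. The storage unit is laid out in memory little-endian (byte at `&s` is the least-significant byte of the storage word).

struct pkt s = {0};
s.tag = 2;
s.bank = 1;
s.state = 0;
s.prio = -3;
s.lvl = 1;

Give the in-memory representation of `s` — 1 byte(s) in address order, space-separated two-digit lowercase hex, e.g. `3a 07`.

[0+:2] tag=2 & 0x3 = 0x2; word=0x02
[2+:1] bank=1 & 0x1 = 0x1; word=0x06
[3+:1] state=0 & 0x1 = 0x0; word=0x06
[4+:3] prio=-3 & 0x7 = 0x5; word=0x56
[7+:1] lvl=1 & 0x1 = 0x1; word=0xd6
word = 0xd6 → little-endian bytes:
  [0]=0xd6

d6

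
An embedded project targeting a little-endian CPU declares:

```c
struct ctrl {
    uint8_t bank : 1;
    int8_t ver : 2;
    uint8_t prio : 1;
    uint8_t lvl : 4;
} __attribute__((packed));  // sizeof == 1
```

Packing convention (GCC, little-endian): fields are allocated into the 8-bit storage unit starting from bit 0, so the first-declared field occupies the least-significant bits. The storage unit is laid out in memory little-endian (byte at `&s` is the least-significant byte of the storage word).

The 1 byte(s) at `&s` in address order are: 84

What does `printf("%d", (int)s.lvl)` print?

[0]=0x84 (little-endian) → word 0x84
bank [0+:1] = (word>>0) & 0x1 = 0
ver [1+:2] = (word>>1) & 0x3 = 2
prio [3+:1] = (word>>3) & 0x1 = 0
lvl [4+:4] = (word>>4) & 0xf = 8  ←

8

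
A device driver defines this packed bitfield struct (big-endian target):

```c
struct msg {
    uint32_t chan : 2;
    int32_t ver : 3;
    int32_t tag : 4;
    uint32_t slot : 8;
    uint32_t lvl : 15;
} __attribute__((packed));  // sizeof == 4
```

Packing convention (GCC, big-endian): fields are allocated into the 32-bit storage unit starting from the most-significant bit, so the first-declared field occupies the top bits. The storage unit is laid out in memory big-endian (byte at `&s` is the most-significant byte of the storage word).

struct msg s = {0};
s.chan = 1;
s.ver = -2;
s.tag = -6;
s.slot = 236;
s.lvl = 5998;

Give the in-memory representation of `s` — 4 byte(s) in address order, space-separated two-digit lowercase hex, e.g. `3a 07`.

chan:2 = 1 → 0x1 << 30 → word 0x40000000
ver:3 = -2 → 0x6 << 27 → word 0x70000000
tag:4 = -6 → 0xa << 23 → word 0x75000000
slot:8 = 236 → 0xec << 15 → word 0x75760000
lvl:15 = 5998 → 0x176e << 0 → word 0x7576176e
word = 0x7576176e → big-endian bytes:
  [0]=0x75  [1]=0x76  [2]=0x17  [3]=0x6e

75 76 17 6e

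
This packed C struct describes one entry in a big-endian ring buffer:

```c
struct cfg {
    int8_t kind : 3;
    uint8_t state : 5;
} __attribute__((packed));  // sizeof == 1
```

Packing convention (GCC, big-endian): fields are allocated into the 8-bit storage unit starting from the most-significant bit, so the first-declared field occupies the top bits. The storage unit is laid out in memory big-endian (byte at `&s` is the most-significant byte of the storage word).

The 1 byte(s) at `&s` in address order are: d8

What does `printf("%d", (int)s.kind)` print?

-2

[0]=0xd8 (big-endian) → word 0xd8
kind:3 @ bit 5 → (0xd8>>5)&0x7 = 0x6  ←
state:5 @ bit 0 → (0xd8>>0)&0x1f = 0x18
kind signed 3b, MSB=1: 6 - 8 = -2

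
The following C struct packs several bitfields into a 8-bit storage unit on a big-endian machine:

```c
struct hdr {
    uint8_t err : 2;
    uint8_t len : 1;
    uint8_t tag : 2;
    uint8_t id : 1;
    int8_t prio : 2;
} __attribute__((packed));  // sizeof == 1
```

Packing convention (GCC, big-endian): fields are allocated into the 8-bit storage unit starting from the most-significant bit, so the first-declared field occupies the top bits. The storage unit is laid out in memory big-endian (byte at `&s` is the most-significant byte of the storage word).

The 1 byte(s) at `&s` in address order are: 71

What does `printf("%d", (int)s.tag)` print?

[0]=0x71 (big-endian) → word 0x71
err:2 @ bit 6 → (0x71>>6)&0x3 = 0x1
len:1 @ bit 5 → (0x71>>5)&0x1 = 0x1
tag:2 @ bit 3 → (0x71>>3)&0x3 = 0x2  ←
id:1 @ bit 2 → (0x71>>2)&0x1 = 0x0
prio:2 @ bit 0 → (0x71>>0)&0x3 = 0x1

2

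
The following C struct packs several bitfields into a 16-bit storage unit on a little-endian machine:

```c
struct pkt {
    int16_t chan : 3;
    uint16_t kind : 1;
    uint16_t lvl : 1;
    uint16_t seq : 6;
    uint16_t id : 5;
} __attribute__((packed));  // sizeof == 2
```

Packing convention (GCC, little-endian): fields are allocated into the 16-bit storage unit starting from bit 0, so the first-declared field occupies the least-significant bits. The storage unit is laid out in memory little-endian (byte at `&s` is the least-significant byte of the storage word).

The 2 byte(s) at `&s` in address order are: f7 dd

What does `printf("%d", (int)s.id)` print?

27

[0]=0xf7 [1]=0xdd (little-endian) → word 0xddf7
chan:3 @ bit 0 → (0xddf7>>0)&0x7 = 0x7
kind:1 @ bit 3 → (0xddf7>>3)&0x1 = 0x0
lvl:1 @ bit 4 → (0xddf7>>4)&0x1 = 0x1
seq:6 @ bit 5 → (0xddf7>>5)&0x3f = 0x2f
id:5 @ bit 11 → (0xddf7>>11)&0x1f = 0x1b  ←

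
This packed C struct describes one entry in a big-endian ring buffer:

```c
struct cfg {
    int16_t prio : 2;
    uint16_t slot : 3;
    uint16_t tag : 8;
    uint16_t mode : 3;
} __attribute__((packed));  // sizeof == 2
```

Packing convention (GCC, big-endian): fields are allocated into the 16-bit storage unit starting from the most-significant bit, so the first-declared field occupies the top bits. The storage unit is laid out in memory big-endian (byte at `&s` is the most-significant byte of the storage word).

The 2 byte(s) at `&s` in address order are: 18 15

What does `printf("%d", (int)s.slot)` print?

3

[0]=0x18 [1]=0x15 (big-endian) → word 0x1815
prio:2 @ bit 14 → (0x1815>>14)&0x3 = 0x0
slot:3 @ bit 11 → (0x1815>>11)&0x7 = 0x3  ←
tag:8 @ bit 3 → (0x1815>>3)&0xff = 0x2
mode:3 @ bit 0 → (0x1815>>0)&0x7 = 0x5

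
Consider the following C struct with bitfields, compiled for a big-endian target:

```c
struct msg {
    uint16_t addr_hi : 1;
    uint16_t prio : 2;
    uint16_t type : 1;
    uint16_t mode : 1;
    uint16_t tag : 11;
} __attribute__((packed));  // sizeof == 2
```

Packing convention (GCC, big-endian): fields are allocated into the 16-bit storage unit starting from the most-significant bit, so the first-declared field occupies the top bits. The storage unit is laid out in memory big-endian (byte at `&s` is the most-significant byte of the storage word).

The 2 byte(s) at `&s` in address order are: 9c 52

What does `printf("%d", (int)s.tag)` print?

1106

[0]=0x9c [1]=0x52 (big-endian) → word 0x9c52
addr_hi:1 @ bit 15 → (0x9c52>>15)&0x1 = 0x1
prio:2 @ bit 13 → (0x9c52>>13)&0x3 = 0x0
type:1 @ bit 12 → (0x9c52>>12)&0x1 = 0x1
mode:1 @ bit 11 → (0x9c52>>11)&0x1 = 0x1
tag:11 @ bit 0 → (0x9c52>>0)&0x7ff = 0x452  ←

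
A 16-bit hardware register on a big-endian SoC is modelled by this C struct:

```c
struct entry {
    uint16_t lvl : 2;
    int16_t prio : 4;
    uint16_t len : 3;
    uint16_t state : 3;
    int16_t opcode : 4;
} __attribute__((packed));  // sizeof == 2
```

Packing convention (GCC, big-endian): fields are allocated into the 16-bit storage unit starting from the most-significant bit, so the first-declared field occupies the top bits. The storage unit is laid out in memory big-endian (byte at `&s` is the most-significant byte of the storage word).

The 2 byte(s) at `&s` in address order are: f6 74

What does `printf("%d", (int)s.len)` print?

4

[0]=0xf6 [1]=0x74 (big-endian) → word 0xf674
lvl:2 @ bit 14 → (0xf674>>14)&0x3 = 0x3
prio:4 @ bit 10 → (0xf674>>10)&0xf = 0xd
len:3 @ bit 7 → (0xf674>>7)&0x7 = 0x4  ←
state:3 @ bit 4 → (0xf674>>4)&0x7 = 0x7
opcode:4 @ bit 0 → (0xf674>>0)&0xf = 0x4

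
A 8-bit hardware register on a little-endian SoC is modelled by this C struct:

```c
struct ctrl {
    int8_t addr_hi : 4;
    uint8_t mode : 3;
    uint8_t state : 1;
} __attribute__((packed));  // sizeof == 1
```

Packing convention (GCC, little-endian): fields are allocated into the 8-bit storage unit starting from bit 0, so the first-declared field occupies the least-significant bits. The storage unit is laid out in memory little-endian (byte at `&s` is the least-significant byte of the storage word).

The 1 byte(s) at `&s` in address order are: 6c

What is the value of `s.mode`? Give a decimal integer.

6

[0]=0x6c (little-endian) → word 0x6c
addr_hi:4 @ bit 0 → (0x6c>>0)&0xf = 0xc
mode:3 @ bit 4 → (0x6c>>4)&0x7 = 0x6  ←
state:1 @ bit 7 → (0x6c>>7)&0x1 = 0x0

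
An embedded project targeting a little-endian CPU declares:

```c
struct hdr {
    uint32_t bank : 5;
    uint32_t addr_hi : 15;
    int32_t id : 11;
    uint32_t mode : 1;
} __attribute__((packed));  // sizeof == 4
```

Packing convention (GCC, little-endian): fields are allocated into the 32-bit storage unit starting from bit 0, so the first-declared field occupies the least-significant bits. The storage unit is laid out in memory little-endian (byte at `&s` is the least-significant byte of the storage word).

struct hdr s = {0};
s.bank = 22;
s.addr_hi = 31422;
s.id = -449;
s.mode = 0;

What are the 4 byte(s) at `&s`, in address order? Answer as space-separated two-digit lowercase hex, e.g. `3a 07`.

[0+:5] bank=22 & 0x1f = 0x16; word=0x00000016
[5+:15] addr_hi=31422 & 0x7fff = 0x7abe; word=0x000f57d6
[20+:11] id=-449 & 0x7ff = 0x63f; word=0x63ff57d6
[31+:1] mode=0 & 0x1 = 0x0; word=0x63ff57d6
word = 0x63ff57d6 → little-endian bytes:
  [0]=0xd6  [1]=0x57  [2]=0xff  [3]=0x63

d6 57 ff 63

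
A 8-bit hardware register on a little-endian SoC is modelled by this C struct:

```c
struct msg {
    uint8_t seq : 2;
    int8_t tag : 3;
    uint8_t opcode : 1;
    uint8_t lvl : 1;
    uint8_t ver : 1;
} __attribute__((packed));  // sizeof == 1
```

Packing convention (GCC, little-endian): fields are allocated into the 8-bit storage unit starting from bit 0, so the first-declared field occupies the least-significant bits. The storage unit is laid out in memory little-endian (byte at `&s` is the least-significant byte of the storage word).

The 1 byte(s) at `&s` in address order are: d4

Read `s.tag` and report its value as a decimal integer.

-3

[0]=0xd4 (little-endian) → word 0xd4
seq [0+:2] = (word>>0) & 0x3 = 0
tag [2+:3] = (word>>2) & 0x7 = 5  ←
opcode [5+:1] = (word>>5) & 0x1 = 0
lvl [6+:1] = (word>>6) & 0x1 = 1
ver [7+:1] = (word>>7) & 0x1 = 1
tag signed 3b, MSB=1: 5 - 8 = -3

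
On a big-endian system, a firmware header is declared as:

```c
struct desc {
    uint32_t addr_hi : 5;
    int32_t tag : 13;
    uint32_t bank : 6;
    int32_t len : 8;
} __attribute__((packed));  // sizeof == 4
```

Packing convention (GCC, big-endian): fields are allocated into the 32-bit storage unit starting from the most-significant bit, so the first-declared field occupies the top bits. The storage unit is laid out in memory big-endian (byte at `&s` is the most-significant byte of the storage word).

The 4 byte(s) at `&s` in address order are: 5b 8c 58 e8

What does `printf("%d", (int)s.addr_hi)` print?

[0]=0x5b [1]=0x8c [2]=0x58 [3]=0xe8 (big-endian) → word 0x5b8c58e8
addr_hi [27+:5] = (word>>27) & 0x1f = 11  ←
tag [14+:13] = (word>>14) & 0x1fff = 3633
bank [8+:6] = (word>>8) & 0x3f = 24
len [0+:8] = (word>>0) & 0xff = 232

11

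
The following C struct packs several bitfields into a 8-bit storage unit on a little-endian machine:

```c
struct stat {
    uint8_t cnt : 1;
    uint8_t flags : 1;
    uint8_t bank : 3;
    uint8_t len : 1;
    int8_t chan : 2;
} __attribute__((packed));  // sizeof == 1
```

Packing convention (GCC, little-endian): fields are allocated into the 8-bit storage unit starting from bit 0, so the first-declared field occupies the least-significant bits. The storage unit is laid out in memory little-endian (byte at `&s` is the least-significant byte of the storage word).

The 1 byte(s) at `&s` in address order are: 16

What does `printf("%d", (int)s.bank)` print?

[0]=0x16 (little-endian) → word 0x16
cnt:1 @ bit 0 → (0x16>>0)&0x1 = 0x0
flags:1 @ bit 1 → (0x16>>1)&0x1 = 0x1
bank:3 @ bit 2 → (0x16>>2)&0x7 = 0x5  ←
len:1 @ bit 5 → (0x16>>5)&0x1 = 0x0
chan:2 @ bit 6 → (0x16>>6)&0x3 = 0x0

5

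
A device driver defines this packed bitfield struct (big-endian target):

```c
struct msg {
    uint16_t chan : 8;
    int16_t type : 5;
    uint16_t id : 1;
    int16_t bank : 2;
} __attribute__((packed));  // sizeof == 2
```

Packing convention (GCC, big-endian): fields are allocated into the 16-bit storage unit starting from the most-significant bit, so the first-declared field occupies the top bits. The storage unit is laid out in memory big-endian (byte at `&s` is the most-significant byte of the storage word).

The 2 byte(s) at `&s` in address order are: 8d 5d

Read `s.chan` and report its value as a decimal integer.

141

[0]=0x8d [1]=0x5d (big-endian) → word 0x8d5d
chan:8 @ bit 8 → (0x8d5d>>8)&0xff = 0x8d  ←
type:5 @ bit 3 → (0x8d5d>>3)&0x1f = 0xb
id:1 @ bit 2 → (0x8d5d>>2)&0x1 = 0x1
bank:2 @ bit 0 → (0x8d5d>>0)&0x3 = 0x1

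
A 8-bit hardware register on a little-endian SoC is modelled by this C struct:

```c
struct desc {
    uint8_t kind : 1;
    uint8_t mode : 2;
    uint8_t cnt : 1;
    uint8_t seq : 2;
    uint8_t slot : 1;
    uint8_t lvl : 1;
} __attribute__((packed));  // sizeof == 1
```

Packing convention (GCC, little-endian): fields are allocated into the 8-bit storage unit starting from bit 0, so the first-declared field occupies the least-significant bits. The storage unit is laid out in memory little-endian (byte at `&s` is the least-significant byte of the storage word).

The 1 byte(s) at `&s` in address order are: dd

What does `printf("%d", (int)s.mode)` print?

2

[0]=0xdd (little-endian) → word 0xdd
kind:1 @ bit 0 → (0xdd>>0)&0x1 = 0x1
mode:2 @ bit 1 → (0xdd>>1)&0x3 = 0x2  ←
cnt:1 @ bit 3 → (0xdd>>3)&0x1 = 0x1
seq:2 @ bit 4 → (0xdd>>4)&0x3 = 0x1
slot:1 @ bit 6 → (0xdd>>6)&0x1 = 0x1
lvl:1 @ bit 7 → (0xdd>>7)&0x1 = 0x1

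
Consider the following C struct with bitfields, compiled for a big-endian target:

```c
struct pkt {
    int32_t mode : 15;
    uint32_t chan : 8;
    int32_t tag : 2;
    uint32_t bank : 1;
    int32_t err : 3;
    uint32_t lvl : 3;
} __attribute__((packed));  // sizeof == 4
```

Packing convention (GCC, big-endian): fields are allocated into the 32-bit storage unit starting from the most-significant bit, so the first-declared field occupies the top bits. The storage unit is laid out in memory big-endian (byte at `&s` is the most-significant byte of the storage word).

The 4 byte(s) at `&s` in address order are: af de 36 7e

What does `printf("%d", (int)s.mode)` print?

[0]=0xaf [1]=0xde [2]=0x36 [3]=0x7e (big-endian) → word 0xafde367e
mode:15 @ bit 17 → (0xafde367e>>17)&0x7fff = 0x57ef  ←
chan:8 @ bit 9 → (0xafde367e>>9)&0xff = 0x1b
tag:2 @ bit 7 → (0xafde367e>>7)&0x3 = 0x0
bank:1 @ bit 6 → (0xafde367e>>6)&0x1 = 0x1
err:3 @ bit 3 → (0xafde367e>>3)&0x7 = 0x7
lvl:3 @ bit 0 → (0xafde367e>>0)&0x7 = 0x6
mode signed 15b, MSB=1: 22511 - 32768 = -10257

-10257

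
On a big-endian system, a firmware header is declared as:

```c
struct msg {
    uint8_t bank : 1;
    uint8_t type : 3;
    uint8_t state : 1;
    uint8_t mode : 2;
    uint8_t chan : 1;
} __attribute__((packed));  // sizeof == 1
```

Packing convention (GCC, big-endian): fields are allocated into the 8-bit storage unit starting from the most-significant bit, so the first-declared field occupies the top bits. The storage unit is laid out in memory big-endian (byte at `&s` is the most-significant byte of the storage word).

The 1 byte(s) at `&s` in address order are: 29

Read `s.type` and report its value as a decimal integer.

[0]=0x29 (big-endian) → word 0x29
bank [7+:1] = (word>>7) & 0x1 = 0
type [4+:3] = (word>>4) & 0x7 = 2  ←
state [3+:1] = (word>>3) & 0x1 = 1
mode [1+:2] = (word>>1) & 0x3 = 0
chan [0+:1] = (word>>0) & 0x1 = 1

2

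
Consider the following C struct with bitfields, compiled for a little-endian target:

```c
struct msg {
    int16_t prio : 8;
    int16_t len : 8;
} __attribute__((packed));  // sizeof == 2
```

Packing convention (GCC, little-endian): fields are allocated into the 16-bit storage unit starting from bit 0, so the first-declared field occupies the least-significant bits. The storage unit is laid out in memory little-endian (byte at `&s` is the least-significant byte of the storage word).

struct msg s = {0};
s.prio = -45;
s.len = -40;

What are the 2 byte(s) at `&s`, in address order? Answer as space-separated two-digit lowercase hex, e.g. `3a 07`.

prio (8b) val=-45 bits=0xd3 at bit 0: 0x00d3
len (8b) val=-40 bits=0xd8 at bit 8: 0xd8d3
word = 0xd8d3 → little-endian bytes:
  [0]=0xd3  [1]=0xd8

d3 d8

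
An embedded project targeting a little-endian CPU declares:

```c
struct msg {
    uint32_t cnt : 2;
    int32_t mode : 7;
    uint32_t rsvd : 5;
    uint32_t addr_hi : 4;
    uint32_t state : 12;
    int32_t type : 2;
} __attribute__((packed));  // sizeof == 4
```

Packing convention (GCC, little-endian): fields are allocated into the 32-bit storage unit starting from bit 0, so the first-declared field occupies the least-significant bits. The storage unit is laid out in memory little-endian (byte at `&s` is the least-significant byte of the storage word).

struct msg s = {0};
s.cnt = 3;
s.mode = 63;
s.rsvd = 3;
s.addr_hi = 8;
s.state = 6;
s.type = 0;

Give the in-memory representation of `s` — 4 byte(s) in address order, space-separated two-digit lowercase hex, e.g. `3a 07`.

ff 06 1a 00

[0+:2] cnt=3 & 0x3 = 0x3; word=0x00000003
[2+:7] mode=63 & 0x7f = 0x3f; word=0x000000ff
[9+:5] rsvd=3 & 0x1f = 0x3; word=0x000006ff
[14+:4] addr_hi=8 & 0xf = 0x8; word=0x000206ff
[18+:12] state=6 & 0xfff = 0x6; word=0x001a06ff
[30+:2] type=0 & 0x3 = 0x0; word=0x001a06ff
word = 0x001a06ff → little-endian bytes:
  [0]=0xff  [1]=0x06  [2]=0x1a  [3]=0x00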